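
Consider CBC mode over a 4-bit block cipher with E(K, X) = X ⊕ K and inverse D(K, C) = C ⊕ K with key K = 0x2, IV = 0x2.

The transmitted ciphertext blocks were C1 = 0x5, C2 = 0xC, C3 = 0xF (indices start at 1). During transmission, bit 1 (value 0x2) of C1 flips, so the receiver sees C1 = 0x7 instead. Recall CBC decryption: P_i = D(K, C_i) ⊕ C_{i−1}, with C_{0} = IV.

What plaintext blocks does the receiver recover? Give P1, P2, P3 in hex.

P1 = 0x7, P2 = 0x9, P3 = 0x1

Only C1 changed, to 0x7. In CBC, a change in C_i garbles P_i and flips the same bit in P_{i+1}. Decrypting the received ciphertext:
P1: D(K, 0x7) = 0x5; 0x5 ⊕ 0x2 = 0x7.
P2: D(K, 0xC) = 0xE; 0xE ⊕ 0x7 = 0x9.
P3: D(K, 0xF) = 0xD; 0xD ⊕ 0xC = 0x1.
Blocks that differ from the original plaintext: P1, P2.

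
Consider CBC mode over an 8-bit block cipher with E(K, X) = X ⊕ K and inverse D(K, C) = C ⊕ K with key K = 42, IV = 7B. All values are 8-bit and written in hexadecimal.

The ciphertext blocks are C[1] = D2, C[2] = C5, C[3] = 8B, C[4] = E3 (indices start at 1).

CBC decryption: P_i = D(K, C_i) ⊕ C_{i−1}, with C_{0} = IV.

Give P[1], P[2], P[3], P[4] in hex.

P[1]: D(K, D2) = 90; 90 ⊕ 7B = EB.
P[2]: D(K, C5) = 87; 87 ⊕ D2 = 55.
P[3]: D(K, 8B) = C9; C9 ⊕ C5 = 0C.
P[4]: D(K, E3) = A1; A1 ⊕ 8B = 2A.

P[1] = EB, P[2] = 55, P[3] = 0C, P[4] = 2A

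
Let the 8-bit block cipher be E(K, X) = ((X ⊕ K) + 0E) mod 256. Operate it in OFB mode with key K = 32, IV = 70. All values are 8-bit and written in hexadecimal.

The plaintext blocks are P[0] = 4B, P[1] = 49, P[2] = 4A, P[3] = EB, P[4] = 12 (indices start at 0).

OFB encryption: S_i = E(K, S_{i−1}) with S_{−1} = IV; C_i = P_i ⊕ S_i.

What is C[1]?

C[0]: S = E(K, 70) = 50; 4B ⊕ 50 = 1B.
C[1]: S = E(K, 50) = 70; 49 ⊕ 70 = 39.

C[1] = 39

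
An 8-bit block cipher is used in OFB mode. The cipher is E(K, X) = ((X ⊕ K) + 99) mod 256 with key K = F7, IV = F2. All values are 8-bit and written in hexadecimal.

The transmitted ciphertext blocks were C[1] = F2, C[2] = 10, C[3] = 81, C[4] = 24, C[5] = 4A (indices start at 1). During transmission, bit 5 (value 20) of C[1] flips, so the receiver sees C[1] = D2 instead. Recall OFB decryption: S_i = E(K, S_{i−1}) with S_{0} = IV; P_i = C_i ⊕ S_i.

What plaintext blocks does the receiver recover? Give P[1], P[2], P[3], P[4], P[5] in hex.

P[1] = 4C, P[2] = 12, P[3] = 0F, P[4] = 36, P[5] = 34

Only C[1] changed, to D2. In OFB, a change in C_i flips the same bit in P_i only; the keystream is unaffected. Decrypting the received ciphertext:
P[1]: S = E(K, F2) = 9E; D2 ⊕ 9E = 4C.
P[2]: S = E(K, 9E) = 02; 10 ⊕ 02 = 12.
P[3]: S = E(K, 02) = 8E; 81 ⊕ 8E = 0F.
P[4]: S = E(K, 8E) = 12; 24 ⊕ 12 = 36.
P[5]: S = E(K, 12) = 7E; 4A ⊕ 7E = 34.
Blocks that differ from the original plaintext: P[1].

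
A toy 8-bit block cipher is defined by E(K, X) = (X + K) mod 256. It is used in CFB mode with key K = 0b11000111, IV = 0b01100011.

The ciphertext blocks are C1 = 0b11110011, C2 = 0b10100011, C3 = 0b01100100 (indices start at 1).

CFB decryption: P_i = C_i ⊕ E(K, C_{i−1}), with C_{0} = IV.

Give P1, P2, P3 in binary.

P1 = 0b11011001, P2 = 0b00011001, P3 = 0b00001110

P1: E(K, 0b01100011) = 0b00101010; 0b11110011 ⊕ 0b00101010 = 0b11011001.
P2: E(K, 0b11110011) = 0b10111010; 0b10100011 ⊕ 0b10111010 = 0b00011001.
P3: E(K, 0b10100011) = 0b01101010; 0b01100100 ⊕ 0b01101010 = 0b00001110.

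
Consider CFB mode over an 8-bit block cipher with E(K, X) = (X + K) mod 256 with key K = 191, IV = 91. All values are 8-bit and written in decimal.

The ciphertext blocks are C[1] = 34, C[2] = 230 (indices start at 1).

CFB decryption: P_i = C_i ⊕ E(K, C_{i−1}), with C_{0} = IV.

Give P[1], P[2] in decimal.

P[1] = 56, P[2] = 7

P[1]: E(K, 91) = 26; 34 ⊕ 26 = 56.
P[2]: E(K, 34) = 225; 230 ⊕ 225 = 7.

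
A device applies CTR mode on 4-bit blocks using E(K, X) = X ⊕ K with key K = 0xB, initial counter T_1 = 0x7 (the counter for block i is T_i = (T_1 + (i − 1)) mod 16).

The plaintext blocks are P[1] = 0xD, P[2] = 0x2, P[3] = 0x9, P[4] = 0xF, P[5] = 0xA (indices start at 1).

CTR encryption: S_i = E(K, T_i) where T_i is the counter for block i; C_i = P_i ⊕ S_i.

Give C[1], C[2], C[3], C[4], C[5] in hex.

C[1]: T = 0x7, S = E(K, T) = 0xC; 0xD ⊕ 0xC = 0x1.
C[2]: T = 0x8, S = E(K, T) = 0x3; 0x2 ⊕ 0x3 = 0x1.
C[3]: T = 0x9, S = E(K, T) = 0x2; 0x9 ⊕ 0x2 = 0xB.
C[4]: T = 0xA, S = E(K, T) = 0x1; 0xF ⊕ 0x1 = 0xE.
C[5]: T = 0xB, S = E(K, T) = 0x0; 0xA ⊕ 0x0 = 0xA.

C[1] = 0x1, C[2] = 0x1, C[3] = 0xB, C[4] = 0xE, C[5] = 0xA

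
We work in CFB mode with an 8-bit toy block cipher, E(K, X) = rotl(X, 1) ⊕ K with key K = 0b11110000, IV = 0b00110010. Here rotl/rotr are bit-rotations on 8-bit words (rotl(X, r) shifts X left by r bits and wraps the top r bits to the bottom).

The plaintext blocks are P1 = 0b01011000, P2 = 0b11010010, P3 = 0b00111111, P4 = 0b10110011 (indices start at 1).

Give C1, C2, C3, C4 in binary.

C1 = 0b11001100, C2 = 0b10111011, C3 = 0b10111000, C4 = 0b00110010

CFB encryption: C_i = P_i ⊕ E(K, C_{i−1}), with C_{0} = IV.
C1: E(K, 0b00110010) = 0b10010100; 0b01011000 ⊕ 0b10010100 = 0b11001100.
C2: E(K, 0b11001100) = 0b01101001; 0b11010010 ⊕ 0b01101001 = 0b10111011.
C3: E(K, 0b10111011) = 0b10000111; 0b00111111 ⊕ 0b10000111 = 0b10111000.
C4: E(K, 0b10111000) = 0b10000001; 0b10110011 ⊕ 0b10000001 = 0b00110010.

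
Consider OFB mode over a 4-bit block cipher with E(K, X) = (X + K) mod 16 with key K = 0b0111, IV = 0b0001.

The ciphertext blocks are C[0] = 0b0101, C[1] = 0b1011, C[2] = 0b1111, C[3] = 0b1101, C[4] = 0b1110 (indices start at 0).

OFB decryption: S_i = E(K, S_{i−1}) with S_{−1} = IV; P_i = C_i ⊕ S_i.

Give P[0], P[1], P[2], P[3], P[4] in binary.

P[0] = 0b1101, P[1] = 0b0100, P[2] = 0b1001, P[3] = 0b0000, P[4] = 0b1010

P[0]: S = E(K, 0b0001) = 0b1000; 0b0101 ⊕ 0b1000 = 0b1101.
P[1]: S = E(K, 0b1000) = 0b1111; 0b1011 ⊕ 0b1111 = 0b0100.
P[2]: S = E(K, 0b1111) = 0b0110; 0b1111 ⊕ 0b0110 = 0b1001.
P[3]: S = E(K, 0b0110) = 0b1101; 0b1101 ⊕ 0b1101 = 0b0000.
P[4]: S = E(K, 0b1101) = 0b0100; 0b1110 ⊕ 0b0100 = 0b1010.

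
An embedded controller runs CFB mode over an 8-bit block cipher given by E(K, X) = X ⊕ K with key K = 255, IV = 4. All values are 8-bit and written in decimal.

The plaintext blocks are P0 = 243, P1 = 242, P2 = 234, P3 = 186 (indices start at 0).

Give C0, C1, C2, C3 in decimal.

C0 = 8, C1 = 5, C2 = 16, C3 = 85

CFB encryption: C_i = P_i ⊕ E(K, C_{i−1}), with C_{−1} = IV.
C0: E(K, 4) = 251; 243 ⊕ 251 = 8.
C1: E(K, 8) = 247; 242 ⊕ 247 = 5.
C2: E(K, 5) = 250; 234 ⊕ 250 = 16.
C3: E(K, 16) = 239; 186 ⊕ 239 = 85.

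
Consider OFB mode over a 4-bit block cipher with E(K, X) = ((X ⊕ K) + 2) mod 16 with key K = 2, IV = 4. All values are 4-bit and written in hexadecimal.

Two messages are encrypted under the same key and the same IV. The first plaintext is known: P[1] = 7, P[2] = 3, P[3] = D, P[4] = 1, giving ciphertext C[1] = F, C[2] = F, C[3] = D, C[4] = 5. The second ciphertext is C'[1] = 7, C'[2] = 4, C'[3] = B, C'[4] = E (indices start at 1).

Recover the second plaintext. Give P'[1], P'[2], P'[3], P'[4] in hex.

P'[1] = F, P'[2] = 8, P'[3] = B, P'[4] = A

In OFB with a reused IV, both messages share the same keystream S_i, so C_i ⊕ C'_i = P_i ⊕ P'_i and thus P'_i = P_i ⊕ C_i ⊕ C'_i.
P'[1]: 7 ⊕ F ⊕ 7 = F.
P'[2]: 3 ⊕ F ⊕ 4 = 8.
P'[3]: D ⊕ D ⊕ B = B.
P'[4]: 1 ⊕ 5 ⊕ E = A.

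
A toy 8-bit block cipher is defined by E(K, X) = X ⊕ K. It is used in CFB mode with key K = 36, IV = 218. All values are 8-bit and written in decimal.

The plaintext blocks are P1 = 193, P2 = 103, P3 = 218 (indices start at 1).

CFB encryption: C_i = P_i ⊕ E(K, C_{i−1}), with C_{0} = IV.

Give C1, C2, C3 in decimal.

C1 = 63, C2 = 124, C3 = 130

C1: E(K, 218) = 254; 193 ⊕ 254 = 63.
C2: E(K, 63) = 27; 103 ⊕ 27 = 124.
C3: E(K, 124) = 88; 218 ⊕ 88 = 130.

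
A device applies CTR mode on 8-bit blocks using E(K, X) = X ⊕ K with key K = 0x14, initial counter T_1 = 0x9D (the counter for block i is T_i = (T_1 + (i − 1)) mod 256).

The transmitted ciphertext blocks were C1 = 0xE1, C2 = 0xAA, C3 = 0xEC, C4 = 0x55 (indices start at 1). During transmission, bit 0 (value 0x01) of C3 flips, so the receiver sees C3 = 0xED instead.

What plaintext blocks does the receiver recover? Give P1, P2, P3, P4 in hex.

P1 = 0x68, P2 = 0x20, P3 = 0x66, P4 = 0xE1

CTR decryption: S_i = E(K, T_i) where T_i is the counter for block i; P_i = C_i ⊕ S_i.
Only C3 changed, to 0xED. In CTR, a change in C_i flips the same bit in P_i only; the keystream is unaffected. Decrypting the received ciphertext:
P1: T = 0x9D, S = E(K, T) = 0x89; 0xE1 ⊕ 0x89 = 0x68.
P2: T = 0x9E, S = E(K, T) = 0x8A; 0xAA ⊕ 0x8A = 0x20.
P3: T = 0x9F, S = E(K, T) = 0x8B; 0xED ⊕ 0x8B = 0x66.
P4: T = 0xA0, S = E(K, T) = 0xB4; 0x55 ⊕ 0xB4 = 0xE1.
Blocks that differ from the original plaintext: P3.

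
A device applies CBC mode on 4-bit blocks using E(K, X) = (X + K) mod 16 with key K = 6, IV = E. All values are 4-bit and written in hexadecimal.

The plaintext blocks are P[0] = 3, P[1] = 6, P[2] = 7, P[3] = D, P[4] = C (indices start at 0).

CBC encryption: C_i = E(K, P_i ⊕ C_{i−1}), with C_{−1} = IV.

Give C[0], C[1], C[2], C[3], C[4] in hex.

C[0]: P[0] ⊕ E = D; E(K, D) = 3.
C[1]: P[1] ⊕ 3 = 5; E(K, 5) = B.
C[2]: P[2] ⊕ B = C; E(K, C) = 2.
C[3]: P[3] ⊕ 2 = F; E(K, F) = 5.
C[4]: P[4] ⊕ 5 = 9; E(K, 9) = F.

C[0] = 3, C[1] = B, C[2] = 2, C[3] = 5, C[4] = F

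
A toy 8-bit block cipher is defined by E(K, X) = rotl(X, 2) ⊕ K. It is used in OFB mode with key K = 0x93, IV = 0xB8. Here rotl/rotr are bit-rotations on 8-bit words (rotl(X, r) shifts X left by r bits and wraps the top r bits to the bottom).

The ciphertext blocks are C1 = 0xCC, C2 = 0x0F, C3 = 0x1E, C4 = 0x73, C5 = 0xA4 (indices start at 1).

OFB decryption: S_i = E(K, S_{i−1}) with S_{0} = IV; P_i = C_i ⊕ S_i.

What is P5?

P1: S = E(K, 0xB8) = 0x71; 0xCC ⊕ 0x71 = 0xBD.
P2: S = E(K, 0x71) = 0x56; 0x0F ⊕ 0x56 = 0x59.
P3: S = E(K, 0x56) = 0xCA; 0x1E ⊕ 0xCA = 0xD4.
P4: S = E(K, 0xCA) = 0xB8; 0x73 ⊕ 0xB8 = 0xCB.
P5: S = E(K, 0xB8) = 0x71; 0xA4 ⊕ 0x71 = 0xD5.

P5 = 0xD5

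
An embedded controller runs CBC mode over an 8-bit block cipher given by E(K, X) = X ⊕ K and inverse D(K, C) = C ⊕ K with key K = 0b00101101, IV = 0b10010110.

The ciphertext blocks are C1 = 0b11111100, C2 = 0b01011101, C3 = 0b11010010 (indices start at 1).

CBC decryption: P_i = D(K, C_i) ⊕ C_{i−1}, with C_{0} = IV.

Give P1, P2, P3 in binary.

P1 = 0b01000111, P2 = 0b10001100, P3 = 0b10100010

P1: D(K, 0b11111100) = 0b11010001; 0b11010001 ⊕ 0b10010110 = 0b01000111.
P2: D(K, 0b01011101) = 0b01110000; 0b01110000 ⊕ 0b11111100 = 0b10001100.
P3: D(K, 0b11010010) = 0b11111111; 0b11111111 ⊕ 0b01011101 = 0b10100010.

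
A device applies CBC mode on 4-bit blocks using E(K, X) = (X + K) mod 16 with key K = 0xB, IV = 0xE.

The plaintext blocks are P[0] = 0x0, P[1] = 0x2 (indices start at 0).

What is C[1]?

C[1] = 0x6

CBC encryption: C_i = E(K, P_i ⊕ C_{i−1}), with C_{−1} = IV.
C[0]: P[0] ⊕ 0xE = 0xE; E(K, 0xE) = 0x9.
C[1]: P[1] ⊕ 0x9 = 0xB; E(K, 0xB) = 0x6.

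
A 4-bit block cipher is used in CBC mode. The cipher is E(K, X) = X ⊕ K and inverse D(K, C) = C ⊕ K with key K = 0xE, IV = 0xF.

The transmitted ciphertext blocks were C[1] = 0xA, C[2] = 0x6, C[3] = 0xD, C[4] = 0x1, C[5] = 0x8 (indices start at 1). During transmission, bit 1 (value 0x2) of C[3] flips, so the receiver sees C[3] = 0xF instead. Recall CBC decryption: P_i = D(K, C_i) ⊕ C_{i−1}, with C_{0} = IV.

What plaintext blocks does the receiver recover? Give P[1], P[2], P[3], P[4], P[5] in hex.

Only C[3] changed, to 0xF. In CBC, a change in C_i garbles P_i and flips the same bit in P_{i+1}. Decrypting the received ciphertext:
P[1]: D(K, 0xA) = 0x4; 0x4 ⊕ 0xF = 0xB.
P[2]: D(K, 0x6) = 0x8; 0x8 ⊕ 0xA = 0x2.
P[3]: D(K, 0xF) = 0x1; 0x1 ⊕ 0x6 = 0x7.
P[4]: D(K, 0x1) = 0xF; 0xF ⊕ 0xF = 0x0.
P[5]: D(K, 0x8) = 0x6; 0x6 ⊕ 0x1 = 0x7.
Blocks that differ from the original plaintext: P[3], P[4].

P[1] = 0xB, P[2] = 0x2, P[3] = 0x7, P[4] = 0x0, P[5] = 0x7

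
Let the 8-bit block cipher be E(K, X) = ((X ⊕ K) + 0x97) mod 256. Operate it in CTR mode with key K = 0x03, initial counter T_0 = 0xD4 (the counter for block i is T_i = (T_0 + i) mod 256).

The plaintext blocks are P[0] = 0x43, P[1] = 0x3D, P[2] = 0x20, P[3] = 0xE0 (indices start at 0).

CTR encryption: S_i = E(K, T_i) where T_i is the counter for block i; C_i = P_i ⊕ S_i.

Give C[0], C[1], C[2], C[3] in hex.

C[0]: T = 0xD4, S = E(K, T) = 0x6E; 0x43 ⊕ 0x6E = 0x2D.
C[1]: T = 0xD5, S = E(K, T) = 0x6D; 0x3D ⊕ 0x6D = 0x50.
C[2]: T = 0xD6, S = E(K, T) = 0x6C; 0x20 ⊕ 0x6C = 0x4C.
C[3]: T = 0xD7, S = E(K, T) = 0x6B; 0xE0 ⊕ 0x6B = 0x8B.

C[0] = 0x2D, C[1] = 0x50, C[2] = 0x4C, C[3] = 0x8B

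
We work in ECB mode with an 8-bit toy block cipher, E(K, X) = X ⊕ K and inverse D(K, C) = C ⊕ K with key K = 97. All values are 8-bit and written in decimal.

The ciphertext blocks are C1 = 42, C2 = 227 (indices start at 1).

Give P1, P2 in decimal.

P1 = 75, P2 = 130

ECB decryption: P_i = D(K, C_i).
P1: D(K, 42) = 75.
P2: D(K, 227) = 130.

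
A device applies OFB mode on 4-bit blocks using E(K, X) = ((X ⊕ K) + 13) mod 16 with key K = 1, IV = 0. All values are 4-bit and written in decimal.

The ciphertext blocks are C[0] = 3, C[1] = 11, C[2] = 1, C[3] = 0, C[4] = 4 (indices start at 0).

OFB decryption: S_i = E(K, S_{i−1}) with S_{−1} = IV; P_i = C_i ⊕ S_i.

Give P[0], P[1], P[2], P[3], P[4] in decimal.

P[0]: S = E(K, 0) = 14; 3 ⊕ 14 = 13.
P[1]: S = E(K, 14) = 12; 11 ⊕ 12 = 7.
P[2]: S = E(K, 12) = 10; 1 ⊕ 10 = 11.
P[3]: S = E(K, 10) = 8; 0 ⊕ 8 = 8.
P[4]: S = E(K, 8) = 6; 4 ⊕ 6 = 2.

P[0] = 13, P[1] = 7, P[2] = 11, P[3] = 8, P[4] = 2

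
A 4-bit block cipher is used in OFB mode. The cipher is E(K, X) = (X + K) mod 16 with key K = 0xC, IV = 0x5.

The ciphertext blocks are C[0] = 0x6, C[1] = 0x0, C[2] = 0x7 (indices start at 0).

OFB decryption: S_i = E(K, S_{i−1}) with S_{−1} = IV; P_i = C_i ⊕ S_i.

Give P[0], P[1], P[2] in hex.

P[0] = 0x7, P[1] = 0xD, P[2] = 0xE

P[0]: S = E(K, 0x5) = 0x1; 0x6 ⊕ 0x1 = 0x7.
P[1]: S = E(K, 0x1) = 0xD; 0x0 ⊕ 0xD = 0xD.
P[2]: S = E(K, 0xD) = 0x9; 0x7 ⊕ 0x9 = 0xE.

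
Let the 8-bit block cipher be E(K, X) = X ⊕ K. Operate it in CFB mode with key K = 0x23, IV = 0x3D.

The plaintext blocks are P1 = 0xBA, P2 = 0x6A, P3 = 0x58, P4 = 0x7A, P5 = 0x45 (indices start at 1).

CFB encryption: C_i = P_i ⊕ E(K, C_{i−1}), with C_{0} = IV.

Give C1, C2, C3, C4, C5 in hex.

C1: E(K, 0x3D) = 0x1E; 0xBA ⊕ 0x1E = 0xA4.
C2: E(K, 0xA4) = 0x87; 0x6A ⊕ 0x87 = 0xED.
C3: E(K, 0xED) = 0xCE; 0x58 ⊕ 0xCE = 0x96.
C4: E(K, 0x96) = 0xB5; 0x7A ⊕ 0xB5 = 0xCF.
C5: E(K, 0xCF) = 0xEC; 0x45 ⊕ 0xEC = 0xA9.

C1 = 0xA4, C2 = 0xED, C3 = 0x96, C4 = 0xCF, C5 = 0xA9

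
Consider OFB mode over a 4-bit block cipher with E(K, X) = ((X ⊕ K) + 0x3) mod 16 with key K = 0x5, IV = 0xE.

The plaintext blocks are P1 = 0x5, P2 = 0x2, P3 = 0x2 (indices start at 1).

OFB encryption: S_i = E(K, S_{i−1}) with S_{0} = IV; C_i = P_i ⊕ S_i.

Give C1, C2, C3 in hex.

C1: S = E(K, 0xE) = 0xE; 0x5 ⊕ 0xE = 0xB.
C2: S = E(K, 0xE) = 0xE; 0x2 ⊕ 0xE = 0xC.
C3: S = E(K, 0xE) = 0xE; 0x2 ⊕ 0xE = 0xC.

C1 = 0xB, C2 = 0xC, C3 = 0xC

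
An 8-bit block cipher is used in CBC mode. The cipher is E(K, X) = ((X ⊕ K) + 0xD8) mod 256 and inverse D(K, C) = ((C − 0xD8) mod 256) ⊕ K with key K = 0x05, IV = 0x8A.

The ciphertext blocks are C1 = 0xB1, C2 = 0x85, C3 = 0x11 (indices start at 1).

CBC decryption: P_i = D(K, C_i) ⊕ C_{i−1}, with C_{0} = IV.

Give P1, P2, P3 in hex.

P1: D(K, 0xB1) = 0xDC; 0xDC ⊕ 0x8A = 0x56.
P2: D(K, 0x85) = 0xA8; 0xA8 ⊕ 0xB1 = 0x19.
P3: D(K, 0x11) = 0x3C; 0x3C ⊕ 0x85 = 0xB9.

P1 = 0x56, P2 = 0x19, P3 = 0xB9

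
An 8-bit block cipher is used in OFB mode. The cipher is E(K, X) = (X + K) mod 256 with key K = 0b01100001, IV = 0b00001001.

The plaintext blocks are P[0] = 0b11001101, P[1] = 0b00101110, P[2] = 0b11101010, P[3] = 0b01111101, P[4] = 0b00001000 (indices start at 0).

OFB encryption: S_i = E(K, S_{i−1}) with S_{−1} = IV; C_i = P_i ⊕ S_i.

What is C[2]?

C[0]: S = E(K, 0b00001001) = 0b01101010; 0b11001101 ⊕ 0b01101010 = 0b10100111.
C[1]: S = E(K, 0b01101010) = 0b11001011; 0b00101110 ⊕ 0b11001011 = 0b11100101.
C[2]: S = E(K, 0b11001011) = 0b00101100; 0b11101010 ⊕ 0b00101100 = 0b11000110.

C[2] = 0b11000110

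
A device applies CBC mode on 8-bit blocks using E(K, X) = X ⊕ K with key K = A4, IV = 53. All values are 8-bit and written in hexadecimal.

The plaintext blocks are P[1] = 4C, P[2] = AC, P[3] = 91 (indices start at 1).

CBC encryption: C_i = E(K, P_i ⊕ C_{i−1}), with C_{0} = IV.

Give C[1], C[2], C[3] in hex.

C[1] = BB, C[2] = B3, C[3] = 86

C[1]: P[1] ⊕ 53 = 1F; E(K, 1F) = BB.
C[2]: P[2] ⊕ BB = 17; E(K, 17) = B3.
C[3]: P[3] ⊕ B3 = 22; E(K, 22) = 86.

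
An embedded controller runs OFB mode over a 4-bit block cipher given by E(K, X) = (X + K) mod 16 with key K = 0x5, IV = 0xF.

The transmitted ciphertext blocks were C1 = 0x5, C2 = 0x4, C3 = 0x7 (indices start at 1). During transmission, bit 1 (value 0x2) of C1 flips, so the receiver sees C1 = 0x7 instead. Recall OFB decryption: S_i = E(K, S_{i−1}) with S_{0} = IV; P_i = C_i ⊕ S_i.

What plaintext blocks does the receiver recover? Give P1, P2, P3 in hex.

P1 = 0x3, P2 = 0xD, P3 = 0x9

Only C1 changed, to 0x7. In OFB, a change in C_i flips the same bit in P_i only; the keystream is unaffected. Decrypting the received ciphertext:
P1: S = E(K, 0xF) = 0x4; 0x7 ⊕ 0x4 = 0x3.
P2: S = E(K, 0x4) = 0x9; 0x4 ⊕ 0x9 = 0xD.
P3: S = E(K, 0x9) = 0xE; 0x7 ⊕ 0xE = 0x9.
Blocks that differ from the original plaintext: P1.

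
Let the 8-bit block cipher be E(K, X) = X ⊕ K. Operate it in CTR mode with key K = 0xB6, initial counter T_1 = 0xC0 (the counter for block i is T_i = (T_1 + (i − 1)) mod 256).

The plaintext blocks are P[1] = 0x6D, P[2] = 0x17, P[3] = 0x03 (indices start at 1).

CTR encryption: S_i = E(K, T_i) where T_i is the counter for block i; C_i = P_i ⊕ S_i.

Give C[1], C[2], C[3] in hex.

C[1] = 0x1B, C[2] = 0x60, C[3] = 0x77

C[1]: T = 0xC0, S = E(K, T) = 0x76; 0x6D ⊕ 0x76 = 0x1B.
C[2]: T = 0xC1, S = E(K, T) = 0x77; 0x17 ⊕ 0x77 = 0x60.
C[3]: T = 0xC2, S = E(K, T) = 0x74; 0x03 ⊕ 0x74 = 0x77.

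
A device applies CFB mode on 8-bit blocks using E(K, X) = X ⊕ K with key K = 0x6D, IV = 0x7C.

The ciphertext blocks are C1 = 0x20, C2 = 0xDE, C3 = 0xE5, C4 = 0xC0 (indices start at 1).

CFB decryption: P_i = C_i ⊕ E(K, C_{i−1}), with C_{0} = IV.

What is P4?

P4: E(K, 0xE5) = 0x88; 0xC0 ⊕ 0x88 = 0x48.

P4 = 0x48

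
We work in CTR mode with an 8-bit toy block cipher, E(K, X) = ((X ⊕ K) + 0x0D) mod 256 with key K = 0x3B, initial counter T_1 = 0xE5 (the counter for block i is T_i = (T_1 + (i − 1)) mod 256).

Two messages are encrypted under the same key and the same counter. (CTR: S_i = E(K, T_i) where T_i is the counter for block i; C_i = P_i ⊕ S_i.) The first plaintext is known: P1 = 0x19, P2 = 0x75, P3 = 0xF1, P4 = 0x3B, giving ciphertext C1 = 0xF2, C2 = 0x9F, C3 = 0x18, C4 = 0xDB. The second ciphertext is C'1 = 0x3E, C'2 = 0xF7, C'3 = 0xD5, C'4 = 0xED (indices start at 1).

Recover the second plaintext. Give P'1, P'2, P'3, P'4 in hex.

In CTR with a reused counter, both messages share the same keystream S_i, so C_i ⊕ C'_i = P_i ⊕ P'_i and thus P'_i = P_i ⊕ C_i ⊕ C'_i.
P'1: 0x19 ⊕ 0xF2 ⊕ 0x3E = 0xD5.
P'2: 0x75 ⊕ 0x9F ⊕ 0xF7 = 0x1D.
P'3: 0xF1 ⊕ 0x18 ⊕ 0xD5 = 0x3C.
P'4: 0x3B ⊕ 0xDB ⊕ 0xED = 0x0D.

P'1 = 0xD5, P'2 = 0x1D, P'3 = 0x3C, P'4 = 0x0D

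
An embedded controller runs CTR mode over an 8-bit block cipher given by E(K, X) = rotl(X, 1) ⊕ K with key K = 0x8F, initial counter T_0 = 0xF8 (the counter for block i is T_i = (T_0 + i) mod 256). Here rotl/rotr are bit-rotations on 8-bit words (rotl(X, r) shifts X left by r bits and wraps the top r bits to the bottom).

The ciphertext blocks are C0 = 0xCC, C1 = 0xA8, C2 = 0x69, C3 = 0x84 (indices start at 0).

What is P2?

CTR decryption: S_i = E(K, T_i) where T_i is the counter for block i; P_i = C_i ⊕ S_i.
P2: T = 0xFA, S = E(K, T) = 0x7A; 0x69 ⊕ 0x7A = 0x13.

P2 = 0x13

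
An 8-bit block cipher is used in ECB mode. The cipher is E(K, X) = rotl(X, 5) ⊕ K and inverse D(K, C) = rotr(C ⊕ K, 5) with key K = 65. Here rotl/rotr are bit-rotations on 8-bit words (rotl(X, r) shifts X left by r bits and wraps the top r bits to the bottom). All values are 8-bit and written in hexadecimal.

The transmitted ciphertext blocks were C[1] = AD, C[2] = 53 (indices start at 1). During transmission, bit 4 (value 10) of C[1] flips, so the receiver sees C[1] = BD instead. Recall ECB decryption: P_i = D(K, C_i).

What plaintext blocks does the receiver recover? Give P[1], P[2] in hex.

Only C[1] changed, to BD. In ECB, a change in C_i affects only P_i. Decrypting the received ciphertext:
P[1]: D(K, BD) = C6.
P[2]: D(K, 53) = B1.
Blocks that differ from the original plaintext: P[1].

P[1] = C6, P[2] = B1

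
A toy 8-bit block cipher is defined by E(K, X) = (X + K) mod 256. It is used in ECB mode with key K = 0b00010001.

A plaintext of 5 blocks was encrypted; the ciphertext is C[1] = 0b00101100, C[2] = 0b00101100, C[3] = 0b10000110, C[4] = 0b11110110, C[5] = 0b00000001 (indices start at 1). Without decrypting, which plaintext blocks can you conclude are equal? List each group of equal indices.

P[1] = P[2]

ECB encrypts each block independently with the same key, so equal ciphertext blocks imply equal plaintext blocks.
C[1] = C[2] = 0b00101100, so P[1] = P[2].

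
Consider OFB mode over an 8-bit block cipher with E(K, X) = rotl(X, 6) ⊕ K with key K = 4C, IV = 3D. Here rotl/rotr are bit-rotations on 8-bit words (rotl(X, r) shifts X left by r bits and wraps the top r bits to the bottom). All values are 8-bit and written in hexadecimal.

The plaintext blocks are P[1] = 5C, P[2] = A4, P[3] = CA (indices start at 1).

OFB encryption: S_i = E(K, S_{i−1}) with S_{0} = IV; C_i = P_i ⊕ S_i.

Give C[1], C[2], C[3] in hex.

C[1] = 5F, C[2] = 28, C[3] = A5

C[1]: S = E(K, 3D) = 03; 5C ⊕ 03 = 5F.
C[2]: S = E(K, 03) = 8C; A4 ⊕ 8C = 28.
C[3]: S = E(K, 8C) = 6F; CA ⊕ 6F = A5.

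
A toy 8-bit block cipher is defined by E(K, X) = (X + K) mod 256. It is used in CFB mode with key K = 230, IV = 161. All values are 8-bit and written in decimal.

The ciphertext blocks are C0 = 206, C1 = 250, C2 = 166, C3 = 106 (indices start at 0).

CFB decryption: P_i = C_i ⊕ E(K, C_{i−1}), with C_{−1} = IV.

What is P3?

P3: E(K, 166) = 140; 106 ⊕ 140 = 230.

P3 = 230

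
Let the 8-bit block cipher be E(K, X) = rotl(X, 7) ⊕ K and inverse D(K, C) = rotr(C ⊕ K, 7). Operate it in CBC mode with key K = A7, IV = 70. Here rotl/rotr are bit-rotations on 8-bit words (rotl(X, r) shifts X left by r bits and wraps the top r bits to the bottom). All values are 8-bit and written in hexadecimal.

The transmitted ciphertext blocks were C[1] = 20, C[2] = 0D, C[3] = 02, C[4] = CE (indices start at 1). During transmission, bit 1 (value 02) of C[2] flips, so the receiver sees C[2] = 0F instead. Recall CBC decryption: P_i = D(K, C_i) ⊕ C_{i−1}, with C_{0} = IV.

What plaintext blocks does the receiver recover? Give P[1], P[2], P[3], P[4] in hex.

P[1] = 7F, P[2] = 71, P[3] = 44, P[4] = D0

Only C[2] changed, to 0F. In CBC, a change in C_i garbles P_i and flips the same bit in P_{i+1}. Decrypting the received ciphertext:
P[1]: D(K, 20) = 0F; 0F ⊕ 70 = 7F.
P[2]: D(K, 0F) = 51; 51 ⊕ 20 = 71.
P[3]: D(K, 02) = 4B; 4B ⊕ 0F = 44.
P[4]: D(K, CE) = D2; D2 ⊕ 02 = D0.
Blocks that differ from the original plaintext: P[2], P[3].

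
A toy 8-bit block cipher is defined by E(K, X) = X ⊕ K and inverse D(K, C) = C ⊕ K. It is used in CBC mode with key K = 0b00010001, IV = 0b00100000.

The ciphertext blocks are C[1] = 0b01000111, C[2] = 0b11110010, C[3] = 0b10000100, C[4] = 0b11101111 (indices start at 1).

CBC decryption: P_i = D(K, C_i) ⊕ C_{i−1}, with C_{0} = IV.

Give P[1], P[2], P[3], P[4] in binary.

P[1]: D(K, 0b01000111) = 0b01010110; 0b01010110 ⊕ 0b00100000 = 0b01110110.
P[2]: D(K, 0b11110010) = 0b11100011; 0b11100011 ⊕ 0b01000111 = 0b10100100.
P[3]: D(K, 0b10000100) = 0b10010101; 0b10010101 ⊕ 0b11110010 = 0b01100111.
P[4]: D(K, 0b11101111) = 0b11111110; 0b11111110 ⊕ 0b10000100 = 0b01111010.

P[1] = 0b01110110, P[2] = 0b10100100, P[3] = 0b01100111, P[4] = 0b01111010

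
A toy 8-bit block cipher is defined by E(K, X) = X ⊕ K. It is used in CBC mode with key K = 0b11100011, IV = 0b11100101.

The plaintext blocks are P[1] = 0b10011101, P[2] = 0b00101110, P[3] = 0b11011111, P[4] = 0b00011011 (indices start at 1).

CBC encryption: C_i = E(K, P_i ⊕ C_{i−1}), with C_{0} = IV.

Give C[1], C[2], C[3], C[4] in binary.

C[1] = 0b10011011, C[2] = 0b01010110, C[3] = 0b01101010, C[4] = 0b10010010

C[1]: P[1] ⊕ 0b11100101 = 0b01111000; E(K, 0b01111000) = 0b10011011.
C[2]: P[2] ⊕ 0b10011011 = 0b10110101; E(K, 0b10110101) = 0b01010110.
C[3]: P[3] ⊕ 0b01010110 = 0b10001001; E(K, 0b10001001) = 0b01101010.
C[4]: P[4] ⊕ 0b01101010 = 0b01110001; E(K, 0b01110001) = 0b10010010.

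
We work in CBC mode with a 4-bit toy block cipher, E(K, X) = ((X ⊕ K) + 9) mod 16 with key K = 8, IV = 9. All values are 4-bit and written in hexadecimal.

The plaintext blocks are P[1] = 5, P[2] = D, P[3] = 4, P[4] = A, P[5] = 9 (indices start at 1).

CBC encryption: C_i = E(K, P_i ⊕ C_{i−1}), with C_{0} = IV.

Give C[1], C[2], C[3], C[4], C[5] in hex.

C[1] = D, C[2] = 1, C[3] = 6, C[4] = D, C[5] = 5

C[1]: P[1] ⊕ 9 = C; E(K, C) = D.
C[2]: P[2] ⊕ D = 0; E(K, 0) = 1.
C[3]: P[3] ⊕ 1 = 5; E(K, 5) = 6.
C[4]: P[4] ⊕ 6 = C; E(K, C) = D.
C[5]: P[5] ⊕ D = 4; E(K, 4) = 5.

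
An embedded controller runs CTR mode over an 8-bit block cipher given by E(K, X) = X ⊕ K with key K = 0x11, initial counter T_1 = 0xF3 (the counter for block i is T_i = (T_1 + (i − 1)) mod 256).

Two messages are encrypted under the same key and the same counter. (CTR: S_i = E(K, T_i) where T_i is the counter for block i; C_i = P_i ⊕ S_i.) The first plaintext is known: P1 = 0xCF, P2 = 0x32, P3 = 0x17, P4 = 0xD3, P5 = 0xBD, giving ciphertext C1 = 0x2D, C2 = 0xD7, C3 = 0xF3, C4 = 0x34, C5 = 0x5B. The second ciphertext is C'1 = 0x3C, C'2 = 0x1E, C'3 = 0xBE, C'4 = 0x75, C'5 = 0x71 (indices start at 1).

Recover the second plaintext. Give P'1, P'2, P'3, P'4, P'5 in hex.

In CTR with a reused counter, both messages share the same keystream S_i, so C_i ⊕ C'_i = P_i ⊕ P'_i and thus P'_i = P_i ⊕ C_i ⊕ C'_i.
P'1: 0xCF ⊕ 0x2D ⊕ 0x3C = 0xDE.
P'2: 0x32 ⊕ 0xD7 ⊕ 0x1E = 0xFB.
P'3: 0x17 ⊕ 0xF3 ⊕ 0xBE = 0x5A.
P'4: 0xD3 ⊕ 0x34 ⊕ 0x75 = 0x92.
P'5: 0xBD ⊕ 0x5B ⊕ 0x71 = 0x97.

P'1 = 0xDE, P'2 = 0xFB, P'3 = 0x5A, P'4 = 0x92, P'5 = 0x97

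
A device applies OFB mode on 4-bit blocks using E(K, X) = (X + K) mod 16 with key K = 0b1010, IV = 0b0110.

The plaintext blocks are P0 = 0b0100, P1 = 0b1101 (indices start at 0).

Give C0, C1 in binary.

OFB encryption: S_i = E(K, S_{i−1}) with S_{−1} = IV; C_i = P_i ⊕ S_i.
C0: S = E(K, 0b0110) = 0b0000; 0b0100 ⊕ 0b0000 = 0b0100.
C1: S = E(K, 0b0000) = 0b1010; 0b1101 ⊕ 0b1010 = 0b0111.

C0 = 0b0100, C1 = 0b0111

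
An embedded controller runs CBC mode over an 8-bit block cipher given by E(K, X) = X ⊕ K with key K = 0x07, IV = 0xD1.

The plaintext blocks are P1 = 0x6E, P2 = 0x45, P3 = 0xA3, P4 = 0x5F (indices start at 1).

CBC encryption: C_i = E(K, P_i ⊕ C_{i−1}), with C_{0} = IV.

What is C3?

C3 = 0x5E

C1: P1 ⊕ 0xD1 = 0xBF; E(K, 0xBF) = 0xB8.
C2: P2 ⊕ 0xB8 = 0xFD; E(K, 0xFD) = 0xFA.
C3: P3 ⊕ 0xFA = 0x59; E(K, 0x59) = 0x5E.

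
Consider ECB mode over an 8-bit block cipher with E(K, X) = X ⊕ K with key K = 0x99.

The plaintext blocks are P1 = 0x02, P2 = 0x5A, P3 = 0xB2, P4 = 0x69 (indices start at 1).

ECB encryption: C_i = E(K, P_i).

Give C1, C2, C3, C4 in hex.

C1: E(K, 0x02) = 0x9B.
C2: E(K, 0x5A) = 0xC3.
C3: E(K, 0xB2) = 0x2B.
C4: E(K, 0x69) = 0xF0.

C1 = 0x9B, C2 = 0xC3, C3 = 0x2B, C4 = 0xF0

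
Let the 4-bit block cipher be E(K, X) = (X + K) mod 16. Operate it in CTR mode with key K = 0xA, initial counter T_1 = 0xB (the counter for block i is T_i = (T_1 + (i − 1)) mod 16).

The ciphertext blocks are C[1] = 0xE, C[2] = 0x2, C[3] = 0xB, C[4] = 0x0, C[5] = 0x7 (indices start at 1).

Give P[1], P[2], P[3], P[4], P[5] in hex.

P[1] = 0xB, P[2] = 0x4, P[3] = 0xC, P[4] = 0x8, P[5] = 0xE

CTR decryption: S_i = E(K, T_i) where T_i is the counter for block i; P_i = C_i ⊕ S_i.
P[1]: T = 0xB, S = E(K, T) = 0x5; 0xE ⊕ 0x5 = 0xB.
P[2]: T = 0xC, S = E(K, T) = 0x6; 0x2 ⊕ 0x6 = 0x4.
P[3]: T = 0xD, S = E(K, T) = 0x7; 0xB ⊕ 0x7 = 0xC.
P[4]: T = 0xE, S = E(K, T) = 0x8; 0x0 ⊕ 0x8 = 0x8.
P[5]: T = 0xF, S = E(K, T) = 0x9; 0x7 ⊕ 0x9 = 0xE.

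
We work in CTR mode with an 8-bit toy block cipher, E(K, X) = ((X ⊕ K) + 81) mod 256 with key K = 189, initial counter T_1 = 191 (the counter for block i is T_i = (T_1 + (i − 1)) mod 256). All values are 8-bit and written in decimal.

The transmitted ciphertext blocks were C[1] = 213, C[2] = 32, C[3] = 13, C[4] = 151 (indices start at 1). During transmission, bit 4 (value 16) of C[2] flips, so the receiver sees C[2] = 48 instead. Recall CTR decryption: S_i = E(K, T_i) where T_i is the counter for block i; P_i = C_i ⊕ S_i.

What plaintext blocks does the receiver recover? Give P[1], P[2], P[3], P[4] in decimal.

Only C[2] changed, to 48. In CTR, a change in C_i flips the same bit in P_i only; the keystream is unaffected. Decrypting the received ciphertext:
P[1]: T = 191, S = E(K, T) = 83; 213 ⊕ 83 = 134.
P[2]: T = 192, S = E(K, T) = 206; 48 ⊕ 206 = 254.
P[3]: T = 193, S = E(K, T) = 205; 13 ⊕ 205 = 192.
P[4]: T = 194, S = E(K, T) = 208; 151 ⊕ 208 = 71.
Blocks that differ from the original plaintext: P[2].

P[1] = 134, P[2] = 254, P[3] = 192, P[4] = 71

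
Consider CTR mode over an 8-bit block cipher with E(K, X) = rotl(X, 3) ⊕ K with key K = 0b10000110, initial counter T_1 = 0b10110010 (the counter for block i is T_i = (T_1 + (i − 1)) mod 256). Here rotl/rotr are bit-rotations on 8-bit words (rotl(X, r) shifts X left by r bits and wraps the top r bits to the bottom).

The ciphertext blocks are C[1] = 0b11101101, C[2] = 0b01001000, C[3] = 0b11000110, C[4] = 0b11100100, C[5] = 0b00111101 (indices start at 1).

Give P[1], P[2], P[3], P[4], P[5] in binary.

P[1] = 0b11111110, P[2] = 0b01010011, P[3] = 0b11100101, P[4] = 0b11001111, P[5] = 0b00001110

CTR decryption: S_i = E(K, T_i) where T_i is the counter for block i; P_i = C_i ⊕ S_i.
P[1]: T = 0b10110010, S = E(K, T) = 0b00010011; 0b11101101 ⊕ 0b00010011 = 0b11111110.
P[2]: T = 0b10110011, S = E(K, T) = 0b00011011; 0b01001000 ⊕ 0b00011011 = 0b01010011.
P[3]: T = 0b10110100, S = E(K, T) = 0b00100011; 0b11000110 ⊕ 0b00100011 = 0b11100101.
P[4]: T = 0b10110101, S = E(K, T) = 0b00101011; 0b11100100 ⊕ 0b00101011 = 0b11001111.
P[5]: T = 0b10110110, S = E(K, T) = 0b00110011; 0b00111101 ⊕ 0b00110011 = 0b00001110.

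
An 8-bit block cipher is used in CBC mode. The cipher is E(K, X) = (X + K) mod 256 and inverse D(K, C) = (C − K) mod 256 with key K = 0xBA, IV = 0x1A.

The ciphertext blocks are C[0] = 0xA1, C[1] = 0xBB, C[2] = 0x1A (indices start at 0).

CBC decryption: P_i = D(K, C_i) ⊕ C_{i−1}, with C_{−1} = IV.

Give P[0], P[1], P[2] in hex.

P[0]: D(K, 0xA1) = 0xE7; 0xE7 ⊕ 0x1A = 0xFD.
P[1]: D(K, 0xBB) = 0x01; 0x01 ⊕ 0xA1 = 0xA0.
P[2]: D(K, 0x1A) = 0x60; 0x60 ⊕ 0xBB = 0xDB.

P[0] = 0xFD, P[1] = 0xA0, P[2] = 0xDB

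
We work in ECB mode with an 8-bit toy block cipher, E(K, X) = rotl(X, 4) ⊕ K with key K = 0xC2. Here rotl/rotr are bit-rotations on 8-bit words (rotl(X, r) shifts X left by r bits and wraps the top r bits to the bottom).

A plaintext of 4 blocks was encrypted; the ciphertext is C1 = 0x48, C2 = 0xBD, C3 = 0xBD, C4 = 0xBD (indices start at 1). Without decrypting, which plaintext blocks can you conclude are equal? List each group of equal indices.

P2 = P3 = P4

ECB encrypts each block independently with the same key, so equal ciphertext blocks imply equal plaintext blocks.
C2 = C3 = C4 = 0xBD, so P2 = P3 = P4.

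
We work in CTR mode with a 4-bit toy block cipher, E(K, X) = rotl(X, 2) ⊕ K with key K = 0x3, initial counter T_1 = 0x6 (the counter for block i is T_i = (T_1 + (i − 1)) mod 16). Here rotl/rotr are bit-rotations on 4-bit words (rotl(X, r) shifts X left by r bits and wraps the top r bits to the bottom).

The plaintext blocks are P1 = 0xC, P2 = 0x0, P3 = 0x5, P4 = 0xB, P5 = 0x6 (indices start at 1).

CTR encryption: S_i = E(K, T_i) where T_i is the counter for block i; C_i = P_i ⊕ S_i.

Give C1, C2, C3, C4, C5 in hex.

C1 = 0x6, C2 = 0xE, C3 = 0x4, C4 = 0xE, C5 = 0xF

C1: T = 0x6, S = E(K, T) = 0xA; 0xC ⊕ 0xA = 0x6.
C2: T = 0x7, S = E(K, T) = 0xE; 0x0 ⊕ 0xE = 0xE.
C3: T = 0x8, S = E(K, T) = 0x1; 0x5 ⊕ 0x1 = 0x4.
C4: T = 0x9, S = E(K, T) = 0x5; 0xB ⊕ 0x5 = 0xE.
C5: T = 0xA, S = E(K, T) = 0x9; 0x6 ⊕ 0x9 = 0xF.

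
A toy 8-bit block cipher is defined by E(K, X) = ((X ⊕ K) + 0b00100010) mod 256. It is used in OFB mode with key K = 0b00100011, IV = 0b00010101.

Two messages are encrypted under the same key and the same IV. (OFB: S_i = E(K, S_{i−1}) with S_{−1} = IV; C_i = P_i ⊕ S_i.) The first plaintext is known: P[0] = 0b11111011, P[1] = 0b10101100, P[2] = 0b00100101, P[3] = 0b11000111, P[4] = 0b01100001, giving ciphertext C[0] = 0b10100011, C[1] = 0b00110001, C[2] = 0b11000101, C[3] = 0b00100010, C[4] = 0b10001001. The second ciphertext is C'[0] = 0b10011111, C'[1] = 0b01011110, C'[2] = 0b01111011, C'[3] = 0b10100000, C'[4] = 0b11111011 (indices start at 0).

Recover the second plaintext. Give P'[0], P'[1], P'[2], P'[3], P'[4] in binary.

In OFB with a reused IV, both messages share the same keystream S_i, so C_i ⊕ C'_i = P_i ⊕ P'_i and thus P'_i = P_i ⊕ C_i ⊕ C'_i.
P'[0]: 0b11111011 ⊕ 0b10100011 ⊕ 0b10011111 = 0b11000111.
P'[1]: 0b10101100 ⊕ 0b00110001 ⊕ 0b01011110 = 0b11000011.
P'[2]: 0b00100101 ⊕ 0b11000101 ⊕ 0b01111011 = 0b10011011.
P'[3]: 0b11000111 ⊕ 0b00100010 ⊕ 0b10100000 = 0b01000101.
P'[4]: 0b01100001 ⊕ 0b10001001 ⊕ 0b11111011 = 0b00010011.

P'[0] = 0b11000111, P'[1] = 0b11000011, P'[2] = 0b10011011, P'[3] = 0b01000101, P'[4] = 0b00010011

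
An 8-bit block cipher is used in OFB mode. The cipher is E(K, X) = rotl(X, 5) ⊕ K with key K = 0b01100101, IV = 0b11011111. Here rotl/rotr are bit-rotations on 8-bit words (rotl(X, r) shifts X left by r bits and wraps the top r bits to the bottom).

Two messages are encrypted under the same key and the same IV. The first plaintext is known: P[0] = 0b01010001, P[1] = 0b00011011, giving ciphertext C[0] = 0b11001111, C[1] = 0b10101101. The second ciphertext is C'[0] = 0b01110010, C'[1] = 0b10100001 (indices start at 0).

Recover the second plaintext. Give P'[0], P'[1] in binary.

P'[0] = 0b11101100, P'[1] = 0b00010111

In OFB with a reused IV, both messages share the same keystream S_i, so C_i ⊕ C'_i = P_i ⊕ P'_i and thus P'_i = P_i ⊕ C_i ⊕ C'_i.
P'[0]: 0b01010001 ⊕ 0b11001111 ⊕ 0b01110010 = 0b11101100.
P'[1]: 0b00011011 ⊕ 0b10101101 ⊕ 0b10100001 = 0b00010111.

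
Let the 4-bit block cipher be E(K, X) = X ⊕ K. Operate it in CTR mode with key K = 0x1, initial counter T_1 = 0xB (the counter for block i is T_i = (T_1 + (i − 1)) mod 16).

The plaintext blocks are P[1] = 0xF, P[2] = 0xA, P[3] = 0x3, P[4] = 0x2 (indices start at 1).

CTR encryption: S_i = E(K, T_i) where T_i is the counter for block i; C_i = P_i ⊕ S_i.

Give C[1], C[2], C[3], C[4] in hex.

C[1]: T = 0xB, S = E(K, T) = 0xA; 0xF ⊕ 0xA = 0x5.
C[2]: T = 0xC, S = E(K, T) = 0xD; 0xA ⊕ 0xD = 0x7.
C[3]: T = 0xD, S = E(K, T) = 0xC; 0x3 ⊕ 0xC = 0xF.
C[4]: T = 0xE, S = E(K, T) = 0xF; 0x2 ⊕ 0xF = 0xD.

C[1] = 0x5, C[2] = 0x7, C[3] = 0xF, C[4] = 0xD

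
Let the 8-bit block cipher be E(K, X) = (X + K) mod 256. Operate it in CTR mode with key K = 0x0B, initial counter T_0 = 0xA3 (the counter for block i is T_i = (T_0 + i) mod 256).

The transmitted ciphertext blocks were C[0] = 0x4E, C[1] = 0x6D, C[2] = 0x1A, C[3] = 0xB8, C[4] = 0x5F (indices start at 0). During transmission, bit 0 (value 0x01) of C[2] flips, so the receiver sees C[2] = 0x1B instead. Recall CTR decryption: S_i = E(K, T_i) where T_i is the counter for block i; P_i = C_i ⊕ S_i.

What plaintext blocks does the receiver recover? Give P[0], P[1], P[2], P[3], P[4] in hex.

P[0] = 0xE0, P[1] = 0xC2, P[2] = 0xAB, P[3] = 0x09, P[4] = 0xED

Only C[2] changed, to 0x1B. In CTR, a change in C_i flips the same bit in P_i only; the keystream is unaffected. Decrypting the received ciphertext:
P[0]: T = 0xA3, S = E(K, T) = 0xAE; 0x4E ⊕ 0xAE = 0xE0.
P[1]: T = 0xA4, S = E(K, T) = 0xAF; 0x6D ⊕ 0xAF = 0xC2.
P[2]: T = 0xA5, S = E(K, T) = 0xB0; 0x1B ⊕ 0xB0 = 0xAB.
P[3]: T = 0xA6, S = E(K, T) = 0xB1; 0xB8 ⊕ 0xB1 = 0x09.
P[4]: T = 0xA7, S = E(K, T) = 0xB2; 0x5F ⊕ 0xB2 = 0xED.
Blocks that differ from the original plaintext: P[2].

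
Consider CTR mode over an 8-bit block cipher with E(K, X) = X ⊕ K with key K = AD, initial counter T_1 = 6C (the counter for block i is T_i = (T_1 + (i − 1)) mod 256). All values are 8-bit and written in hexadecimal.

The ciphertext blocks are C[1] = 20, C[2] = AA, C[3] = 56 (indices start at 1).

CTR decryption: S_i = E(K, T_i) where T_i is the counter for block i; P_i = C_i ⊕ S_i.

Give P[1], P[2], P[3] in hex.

P[1] = E1, P[2] = 6A, P[3] = 95

P[1]: T = 6C, S = E(K, T) = C1; 20 ⊕ C1 = E1.
P[2]: T = 6D, S = E(K, T) = C0; AA ⊕ C0 = 6A.
P[3]: T = 6E, S = E(K, T) = C3; 56 ⊕ C3 = 95.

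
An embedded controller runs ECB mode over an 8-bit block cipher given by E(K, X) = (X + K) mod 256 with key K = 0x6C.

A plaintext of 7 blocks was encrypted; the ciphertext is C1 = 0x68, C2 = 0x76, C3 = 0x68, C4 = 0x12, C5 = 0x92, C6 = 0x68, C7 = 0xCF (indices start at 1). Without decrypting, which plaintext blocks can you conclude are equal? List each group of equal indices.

P1 = P3 = P6

ECB encrypts each block independently with the same key, so equal ciphertext blocks imply equal plaintext blocks.
C1 = C3 = C6 = 0x68, so P1 = P3 = P6.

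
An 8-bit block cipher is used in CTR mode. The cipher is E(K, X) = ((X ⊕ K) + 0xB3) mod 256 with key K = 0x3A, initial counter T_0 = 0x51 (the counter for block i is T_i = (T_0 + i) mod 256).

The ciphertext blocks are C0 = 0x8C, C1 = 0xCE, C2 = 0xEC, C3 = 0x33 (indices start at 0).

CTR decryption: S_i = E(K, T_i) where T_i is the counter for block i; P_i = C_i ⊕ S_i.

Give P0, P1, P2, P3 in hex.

P0: T = 0x51, S = E(K, T) = 0x1E; 0x8C ⊕ 0x1E = 0x92.
P1: T = 0x52, S = E(K, T) = 0x1B; 0xCE ⊕ 0x1B = 0xD5.
P2: T = 0x53, S = E(K, T) = 0x1C; 0xEC ⊕ 0x1C = 0xF0.
P3: T = 0x54, S = E(K, T) = 0x21; 0x33 ⊕ 0x21 = 0x12.

P0 = 0x92, P1 = 0xD5, P2 = 0xF0, P3 = 0x12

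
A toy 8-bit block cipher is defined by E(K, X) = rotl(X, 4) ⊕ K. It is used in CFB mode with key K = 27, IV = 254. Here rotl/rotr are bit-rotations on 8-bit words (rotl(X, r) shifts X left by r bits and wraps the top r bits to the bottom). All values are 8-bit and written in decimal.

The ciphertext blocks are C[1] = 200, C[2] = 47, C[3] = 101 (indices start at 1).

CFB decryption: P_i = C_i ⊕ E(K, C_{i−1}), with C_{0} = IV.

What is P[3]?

P[3]: E(K, 47) = 233; 101 ⊕ 233 = 140.

P[3] = 140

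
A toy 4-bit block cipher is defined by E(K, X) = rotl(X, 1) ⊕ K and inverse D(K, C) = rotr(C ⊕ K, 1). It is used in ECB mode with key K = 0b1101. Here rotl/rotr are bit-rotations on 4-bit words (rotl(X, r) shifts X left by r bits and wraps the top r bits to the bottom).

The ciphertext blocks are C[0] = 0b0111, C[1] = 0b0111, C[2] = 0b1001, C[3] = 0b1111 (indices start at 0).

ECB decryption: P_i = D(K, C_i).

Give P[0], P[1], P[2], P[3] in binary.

P[0] = 0b0101, P[1] = 0b0101, P[2] = 0b0010, P[3] = 0b0001

P[0]: D(K, 0b0111) = 0b0101.
P[1]: D(K, 0b0111) = 0b0101.
P[2]: D(K, 0b1001) = 0b0010.
P[3]: D(K, 0b1111) = 0b0001.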